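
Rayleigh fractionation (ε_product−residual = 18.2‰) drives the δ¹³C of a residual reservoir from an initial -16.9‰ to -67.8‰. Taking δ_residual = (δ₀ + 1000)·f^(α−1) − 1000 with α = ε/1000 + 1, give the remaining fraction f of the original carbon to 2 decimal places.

0.05

α − 1 = ε/1000 = 0.0182
(δ_res + 1000)/(δ₀ + 1000) = (-67.8 + 1000)/(-16.9 + 1000) = 932.2/983.1 = 0.948225
f = 0.948225^(1/0.0182) = exp(ln(0.948225)/0.0182) = exp(-0.05316/0.0182)
f = exp(-2.9211) = 0.0539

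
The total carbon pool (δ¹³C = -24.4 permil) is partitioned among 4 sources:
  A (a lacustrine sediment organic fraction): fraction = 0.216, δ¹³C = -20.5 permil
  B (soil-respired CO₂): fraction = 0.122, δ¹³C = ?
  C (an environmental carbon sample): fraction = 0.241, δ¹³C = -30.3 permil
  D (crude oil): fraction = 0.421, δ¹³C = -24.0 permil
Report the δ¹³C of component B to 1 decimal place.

-21.0 permil

Isotope mass balance: δ_bulk = Σ fᵢ·δᵢ.
-24.4 = 0.216×(-20.5) + 0.122×δ_B + 0.241×(-30.3) + 0.421×(-24.0)
0.122·δ_B = -24.4 − (-21.834) = -2.566
δ_B = -2.566 / 0.122 = -21.03 permil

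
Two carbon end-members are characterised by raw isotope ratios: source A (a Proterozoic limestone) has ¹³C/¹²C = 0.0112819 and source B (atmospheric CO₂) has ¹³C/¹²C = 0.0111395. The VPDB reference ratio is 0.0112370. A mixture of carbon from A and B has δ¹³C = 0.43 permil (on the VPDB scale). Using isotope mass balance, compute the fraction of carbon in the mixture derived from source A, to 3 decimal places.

0.719

δ_A = (0.0112819/0.0112370 − 1)×1000 = (1.003996 − 1)×1000 = 3.996 permil
δ_B = (0.0111395/0.0112370 − 1)×1000 = (0.991323 − 1)×1000 = -8.677 permil
f_A = (δ_mix − δ_B)/(δ_A − δ_B) = (0.43 − (-8.677))/(3.996 − (-8.677))
f_A = 9.107 / 12.672 = 0.7186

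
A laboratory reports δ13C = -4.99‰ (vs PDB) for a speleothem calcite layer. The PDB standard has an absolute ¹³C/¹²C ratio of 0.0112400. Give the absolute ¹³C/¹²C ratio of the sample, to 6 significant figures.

R_sample = R_standard × (δ13C/1000 + 1)
R_sample = 0.0112400 × (-4.99/1000 + 1) = 0.0112400 × 0.995010
R_sample = 0.0111839

0.0111839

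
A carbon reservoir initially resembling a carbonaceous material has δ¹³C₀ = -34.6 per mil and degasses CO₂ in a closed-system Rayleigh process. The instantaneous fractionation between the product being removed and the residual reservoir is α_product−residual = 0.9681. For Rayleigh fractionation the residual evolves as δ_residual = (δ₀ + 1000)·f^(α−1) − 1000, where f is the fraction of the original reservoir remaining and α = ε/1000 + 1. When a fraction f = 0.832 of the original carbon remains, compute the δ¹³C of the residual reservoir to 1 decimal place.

-28.9 per mil

Rayleigh residual: δ_res = (δ₀ + 1000)·f^(α−1) − 1000
α − 1 = -0.03190
f^(α−1) = 0.832^(-0.03190) = 1.005884
δ_res = (-34.6 + 1000) × 1.005884 − 1000 = 971.081 − 1000 = -28.92 per mil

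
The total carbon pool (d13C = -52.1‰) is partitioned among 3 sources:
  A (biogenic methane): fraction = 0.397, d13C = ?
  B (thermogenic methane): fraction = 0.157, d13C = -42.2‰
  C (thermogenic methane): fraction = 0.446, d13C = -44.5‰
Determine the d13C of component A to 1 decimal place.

Isotope mass balance: δ_bulk = Σ fᵢ·δᵢ.
-52.1 = 0.397×δ_A + 0.157×(-42.2) + 0.446×(-44.5)
0.397·δ_A = -52.1 − (-26.472) = -25.628
δ_A = -25.628 / 0.397 = -64.55‰

-64.6‰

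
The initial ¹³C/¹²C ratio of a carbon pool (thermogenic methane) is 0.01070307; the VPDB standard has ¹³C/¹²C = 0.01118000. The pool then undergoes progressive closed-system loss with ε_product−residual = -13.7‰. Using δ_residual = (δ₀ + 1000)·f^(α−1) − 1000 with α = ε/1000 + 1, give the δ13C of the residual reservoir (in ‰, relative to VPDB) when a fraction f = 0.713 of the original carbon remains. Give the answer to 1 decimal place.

δ₀ = (0.01070307/0.01118000 − 1)×1000 = (0.957341 − 1)×1000 = -42.659‰
α − 1 = ε/1000 = -0.0137
f^(α−1) = 0.713^(-0.0137) = 1.004645
δ_res = (-42.659 + 1000) × 1.004645 − 1000 = 961.788 − 1000 = -38.21‰

-38.2‰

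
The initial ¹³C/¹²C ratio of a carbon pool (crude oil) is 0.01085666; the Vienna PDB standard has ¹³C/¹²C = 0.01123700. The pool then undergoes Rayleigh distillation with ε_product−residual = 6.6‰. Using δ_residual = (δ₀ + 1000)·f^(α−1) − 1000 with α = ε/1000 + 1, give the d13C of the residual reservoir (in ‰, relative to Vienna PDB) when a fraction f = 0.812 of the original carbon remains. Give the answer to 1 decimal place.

-35.2‰

δ₀ = (0.01085666/0.01123700 − 1)×1000 = (0.966153 − 1)×1000 = -33.847‰
α − 1 = ε/1000 = 0.0066
f^(α−1) = 0.812^(0.0066) = 0.998626
δ_res = (-33.847 + 1000) × 0.998626 − 1000 = 964.826 − 1000 = -35.17‰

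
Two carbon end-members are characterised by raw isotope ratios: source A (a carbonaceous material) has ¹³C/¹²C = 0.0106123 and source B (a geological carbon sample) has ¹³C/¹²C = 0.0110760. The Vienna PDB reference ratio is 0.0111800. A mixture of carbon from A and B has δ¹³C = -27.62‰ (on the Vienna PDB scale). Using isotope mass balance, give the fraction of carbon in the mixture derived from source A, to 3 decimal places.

0.442

δ_A = (0.0106123/0.0111800 − 1)×1000 = (0.949222 − 1)×1000 = -50.778‰
δ_B = (0.0110760/0.0111800 − 1)×1000 = (0.990698 − 1)×1000 = -9.302‰
f_A = (δ_mix − δ_B)/(δ_A − δ_B) = (-27.62 − (-9.302))/(-50.778 − (-9.302))
f_A = -18.318 / -41.476 = 0.4416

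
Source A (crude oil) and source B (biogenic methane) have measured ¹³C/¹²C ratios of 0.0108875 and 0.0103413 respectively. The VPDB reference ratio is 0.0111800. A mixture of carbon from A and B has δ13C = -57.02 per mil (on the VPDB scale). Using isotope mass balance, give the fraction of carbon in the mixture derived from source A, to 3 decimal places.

0.368

δ_A = (0.0108875/0.0111800 − 1)×1000 = (0.973837 − 1)×1000 = -26.163 per mil
δ_B = (0.0103413/0.0111800 − 1)×1000 = (0.924982 − 1)×1000 = -75.018 per mil
f_A = (δ_mix − δ_B)/(δ_A − δ_B) = (-57.02 − (-75.018))/(-26.163 − (-75.018))
f_A = 17.998 / 48.855 = 0.3684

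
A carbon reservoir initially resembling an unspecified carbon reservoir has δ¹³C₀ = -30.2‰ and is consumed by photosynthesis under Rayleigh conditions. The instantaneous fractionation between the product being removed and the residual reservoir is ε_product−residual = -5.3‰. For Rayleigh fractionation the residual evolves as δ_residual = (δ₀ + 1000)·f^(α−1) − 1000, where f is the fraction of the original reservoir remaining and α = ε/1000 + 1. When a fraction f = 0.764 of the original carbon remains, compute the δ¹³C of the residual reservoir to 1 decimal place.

-28.8‰

Rayleigh residual: δ_res = (δ₀ + 1000)·f^(α−1) − 1000
α = ε/1000 + 1 = 0.99470, so α − 1 = -0.00530
f^(α−1) = 0.764^(-0.00530) = 1.001428
δ_res = (-30.2 + 1000) × 1.001428 − 1000 = 971.185 − 1000 = -28.82‰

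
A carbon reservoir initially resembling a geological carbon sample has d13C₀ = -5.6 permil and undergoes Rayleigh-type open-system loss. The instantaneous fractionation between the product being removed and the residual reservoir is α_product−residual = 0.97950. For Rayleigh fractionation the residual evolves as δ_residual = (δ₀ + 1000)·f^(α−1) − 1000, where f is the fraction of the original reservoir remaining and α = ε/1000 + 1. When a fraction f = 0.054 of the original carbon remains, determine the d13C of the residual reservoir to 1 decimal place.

55.7 permil

Rayleigh residual: δ_res = (δ₀ + 1000)·f^(α−1) − 1000
α − 1 = -0.02050
f^(α−1) = 0.054^(-0.02050) = 1.061661
δ_res = (-5.6 + 1000) × 1.061661 − 1000 = 1055.716 − 1000 = 55.72 permil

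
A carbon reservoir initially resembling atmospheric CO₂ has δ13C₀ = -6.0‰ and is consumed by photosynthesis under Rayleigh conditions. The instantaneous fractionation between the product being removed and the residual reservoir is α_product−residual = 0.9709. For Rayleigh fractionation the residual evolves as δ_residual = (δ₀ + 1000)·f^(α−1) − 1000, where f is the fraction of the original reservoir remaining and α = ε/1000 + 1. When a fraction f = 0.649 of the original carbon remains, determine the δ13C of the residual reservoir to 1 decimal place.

Rayleigh residual: δ_res = (δ₀ + 1000)·f^(α−1) − 1000
α − 1 = -0.02910
f^(α−1) = 0.649^(-0.02910) = 1.012660
δ_res = (-6.0 + 1000) × 1.012660 − 1000 = 1006.584 − 1000 = 6.58‰

6.6‰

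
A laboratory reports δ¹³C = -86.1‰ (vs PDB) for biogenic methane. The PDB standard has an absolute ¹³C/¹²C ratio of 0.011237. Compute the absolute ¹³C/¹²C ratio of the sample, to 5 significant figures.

0.010269

R_sample = R_standard × (δ¹³C/1000 + 1)
R_sample = 0.011237 × (-86.1/1000 + 1) = 0.011237 × 0.913900
R_sample = 0.0102695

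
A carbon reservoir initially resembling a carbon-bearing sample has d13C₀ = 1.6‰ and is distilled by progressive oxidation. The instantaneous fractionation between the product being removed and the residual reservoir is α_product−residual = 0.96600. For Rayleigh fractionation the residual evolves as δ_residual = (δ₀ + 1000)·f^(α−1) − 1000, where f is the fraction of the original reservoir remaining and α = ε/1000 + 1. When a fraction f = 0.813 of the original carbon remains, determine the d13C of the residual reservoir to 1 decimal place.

Rayleigh residual: δ_res = (δ₀ + 1000)·f^(α−1) − 1000
α − 1 = -0.03400
f^(α−1) = 0.813^(-0.03400) = 1.007064
δ_res = (1.6 + 1000) × 1.007064 − 1000 = 1008.675 − 1000 = 8.67‰

8.7‰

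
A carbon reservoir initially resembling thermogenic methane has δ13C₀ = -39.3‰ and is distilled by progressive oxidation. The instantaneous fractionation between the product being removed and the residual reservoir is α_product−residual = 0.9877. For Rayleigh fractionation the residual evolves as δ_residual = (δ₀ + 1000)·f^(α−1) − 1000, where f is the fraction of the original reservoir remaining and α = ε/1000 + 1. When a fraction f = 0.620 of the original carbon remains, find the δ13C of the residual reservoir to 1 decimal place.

Rayleigh residual: δ_res = (δ₀ + 1000)·f^(α−1) − 1000
α − 1 = -0.01230
f^(α−1) = 0.620^(-0.01230) = 1.005897
δ_res = (-39.3 + 1000) × 1.005897 − 1000 = 966.365 − 1000 = -33.63‰

-33.6‰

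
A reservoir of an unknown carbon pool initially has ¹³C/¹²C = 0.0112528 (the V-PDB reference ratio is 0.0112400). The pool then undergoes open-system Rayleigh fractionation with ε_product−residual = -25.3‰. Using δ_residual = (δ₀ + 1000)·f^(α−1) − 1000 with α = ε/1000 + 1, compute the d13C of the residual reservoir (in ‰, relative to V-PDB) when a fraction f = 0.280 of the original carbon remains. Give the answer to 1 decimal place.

δ₀ = (0.0112528/0.0112400 − 1)×1000 = (1.001139 − 1)×1000 = 1.139‰
α − 1 = ε/1000 = -0.0253
f^(α−1) = 0.280^(-0.0253) = 1.032730
δ_res = (1.139 + 1000) × 1.032730 − 1000 = 1033.906 − 1000 = 33.91‰

33.9‰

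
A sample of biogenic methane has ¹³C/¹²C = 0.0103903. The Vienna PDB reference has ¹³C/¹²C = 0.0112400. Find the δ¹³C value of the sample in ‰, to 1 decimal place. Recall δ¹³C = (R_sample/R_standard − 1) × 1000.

δ¹³C = (R_sample / R_standard − 1) × 1000
R_sample / R_standard = 0.0103903 / 0.0112400 = 0.924404
δ¹³C = (0.924404 − 1) × 1000 = -75.60‰

-75.6‰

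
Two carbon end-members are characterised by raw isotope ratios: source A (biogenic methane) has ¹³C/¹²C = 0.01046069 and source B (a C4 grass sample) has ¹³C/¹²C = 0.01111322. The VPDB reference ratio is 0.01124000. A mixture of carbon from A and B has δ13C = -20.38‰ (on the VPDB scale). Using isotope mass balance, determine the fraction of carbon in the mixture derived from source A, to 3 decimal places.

0.157

δ_A = (0.01046069/0.01124000 − 1)×1000 = (0.930666 − 1)×1000 = -69.334‰
δ_B = (0.01111322/0.01124000 − 1)×1000 = (0.988721 − 1)×1000 = -11.279‰
f_A = (δ_mix − δ_B)/(δ_A − δ_B) = (-20.38 − (-11.279))/(-69.334 − (-11.279))
f_A = -9.101 / -58.054 = 0.1568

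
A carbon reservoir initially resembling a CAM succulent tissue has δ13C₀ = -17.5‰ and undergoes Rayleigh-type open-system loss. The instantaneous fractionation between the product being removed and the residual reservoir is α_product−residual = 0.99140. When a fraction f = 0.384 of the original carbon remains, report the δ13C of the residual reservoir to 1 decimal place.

Rayleigh residual: δ_res = (δ₀ + 1000)·f^(α−1) − 1000
α − 1 = -0.00860
f^(α−1) = 0.384^(-0.00860) = 1.008265
δ_res = (-17.5 + 1000) × 1.008265 − 1000 = 990.620 − 1000 = -9.38‰

-9.4‰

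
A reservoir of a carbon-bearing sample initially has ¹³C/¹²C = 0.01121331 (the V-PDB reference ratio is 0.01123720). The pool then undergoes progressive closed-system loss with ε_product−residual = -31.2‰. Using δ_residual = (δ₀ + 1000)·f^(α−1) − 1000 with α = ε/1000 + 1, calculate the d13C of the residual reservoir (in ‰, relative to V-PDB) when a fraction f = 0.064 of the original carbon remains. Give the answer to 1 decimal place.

δ₀ = (0.01121331/0.01123720 − 1)×1000 = (0.997874 − 1)×1000 = -2.126‰
α − 1 = ε/1000 = -0.0312
f^(α−1) = 0.064^(-0.0312) = 1.089550
δ_res = (-2.126 + 1000) × 1.089550 − 1000 = 1087.234 − 1000 = 87.23‰

87.2‰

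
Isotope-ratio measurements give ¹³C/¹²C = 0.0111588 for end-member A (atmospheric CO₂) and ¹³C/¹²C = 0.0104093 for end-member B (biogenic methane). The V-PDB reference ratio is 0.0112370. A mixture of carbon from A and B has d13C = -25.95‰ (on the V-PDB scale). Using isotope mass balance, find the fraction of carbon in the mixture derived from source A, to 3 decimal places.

δ_A = (0.0111588/0.0112370 − 1)×1000 = (0.993041 − 1)×1000 = -6.959‰
δ_B = (0.0104093/0.0112370 − 1)×1000 = (0.926342 − 1)×1000 = -73.658‰
f_A = (δ_mix − δ_B)/(δ_A − δ_B) = (-25.95 − (-73.658))/(-6.959 − (-73.658))
f_A = 47.708 / 66.699 = 0.7153

0.715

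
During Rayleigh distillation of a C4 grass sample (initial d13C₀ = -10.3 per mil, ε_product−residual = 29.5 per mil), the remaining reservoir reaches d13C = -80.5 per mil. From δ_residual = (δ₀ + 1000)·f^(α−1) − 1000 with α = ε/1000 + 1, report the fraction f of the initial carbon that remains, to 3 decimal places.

0.083

α − 1 = ε/1000 = 0.0295
(δ_res + 1000)/(δ₀ + 1000) = (-80.5 + 1000)/(-10.3 + 1000) = 919.5/989.7 = 0.929069
f = 0.929069^(1/0.0295) = exp(ln(0.929069)/0.0295) = exp(-0.07357/0.0295)
f = exp(-2.4940) = 0.0826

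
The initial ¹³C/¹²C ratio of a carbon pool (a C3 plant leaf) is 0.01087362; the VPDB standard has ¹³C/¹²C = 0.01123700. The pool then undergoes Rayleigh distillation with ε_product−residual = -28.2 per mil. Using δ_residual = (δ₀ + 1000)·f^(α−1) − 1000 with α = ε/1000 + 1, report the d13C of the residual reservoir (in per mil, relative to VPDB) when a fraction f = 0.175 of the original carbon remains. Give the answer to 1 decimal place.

δ₀ = (0.01087362/0.01123700 − 1)×1000 = (0.967662 − 1)×1000 = -32.338 per mil
α − 1 = ε/1000 = -0.0282
f^(α−1) = 0.175^(-0.0282) = 1.050380
δ_res = (-32.338 + 1000) × 1.050380 − 1000 = 1016.413 − 1000 = 16.41 per mil

16.4 per mil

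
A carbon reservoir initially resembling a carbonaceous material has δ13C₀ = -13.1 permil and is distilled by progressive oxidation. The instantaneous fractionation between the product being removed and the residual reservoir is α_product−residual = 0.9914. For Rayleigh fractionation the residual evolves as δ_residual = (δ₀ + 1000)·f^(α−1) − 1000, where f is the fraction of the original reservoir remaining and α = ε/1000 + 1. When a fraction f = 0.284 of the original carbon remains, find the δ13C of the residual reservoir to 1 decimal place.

-2.4 permil

Rayleigh residual: δ_res = (δ₀ + 1000)·f^(α−1) − 1000
α − 1 = -0.00860
f^(α−1) = 0.284^(-0.00860) = 1.010884
δ_res = (-13.1 + 1000) × 1.010884 − 1000 = 997.642 − 1000 = -2.36 permil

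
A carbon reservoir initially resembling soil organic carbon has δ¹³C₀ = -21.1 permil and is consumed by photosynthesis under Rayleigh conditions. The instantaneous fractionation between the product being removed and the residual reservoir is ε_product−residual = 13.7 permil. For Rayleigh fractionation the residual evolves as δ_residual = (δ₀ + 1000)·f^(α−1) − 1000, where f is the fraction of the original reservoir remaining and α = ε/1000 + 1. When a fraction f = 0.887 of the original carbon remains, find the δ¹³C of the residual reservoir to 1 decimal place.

Rayleigh residual: δ_res = (δ₀ + 1000)·f^(α−1) − 1000
α = ε/1000 + 1 = 1.01370, so α − 1 = 0.01370
f^(α−1) = 0.887^(0.01370) = 0.998359
δ_res = (-21.1 + 1000) × 0.998359 − 1000 = 977.293 − 1000 = -22.71 permil

-22.7 permil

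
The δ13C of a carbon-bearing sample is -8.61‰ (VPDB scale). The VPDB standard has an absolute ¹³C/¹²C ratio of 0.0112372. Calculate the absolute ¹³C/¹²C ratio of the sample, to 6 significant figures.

R_sample = R_standard × (δ13C/1000 + 1)
R_sample = 0.0112372 × (-8.61/1000 + 1) = 0.0112372 × 0.991390
R_sample = 0.0111404

0.0111404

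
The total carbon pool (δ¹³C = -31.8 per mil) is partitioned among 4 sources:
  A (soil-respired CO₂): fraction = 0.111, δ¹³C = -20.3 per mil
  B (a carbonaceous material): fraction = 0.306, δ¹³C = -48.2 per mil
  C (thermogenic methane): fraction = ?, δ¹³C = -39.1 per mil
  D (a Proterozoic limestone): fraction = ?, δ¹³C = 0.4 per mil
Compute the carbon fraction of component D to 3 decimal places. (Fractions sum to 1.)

0.202

Let f_D and f_C be the unknown fractions; fractions sum to 1 so f_D + f_C = 0.583.
Mass balance: Σ fᵢ·δᵢ = δ_bulk ⇒ f_D·(0.4) + f_C·(-39.1) = -31.8 − (-17.003) = -14.797
Substitute f_C = 0.583 − f_D:
f_D·(0.4 − -39.1) = -14.797 − 0.583×(-39.1) = 7.998
f_D = 7.998 / 39.5 = 0.2025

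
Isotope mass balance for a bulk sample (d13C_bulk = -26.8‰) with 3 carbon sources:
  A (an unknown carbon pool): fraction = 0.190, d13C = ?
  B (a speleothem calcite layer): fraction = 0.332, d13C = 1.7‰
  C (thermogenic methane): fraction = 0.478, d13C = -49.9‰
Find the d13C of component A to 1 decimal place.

-18.5‰

Isotope mass balance: δ_bulk = Σ fᵢ·δᵢ.
-26.8 = 0.190×δ_A + 0.332×(1.7) + 0.478×(-49.9)
0.190·δ_A = -26.8 − (-23.288) = -3.512
δ_A = -3.512 / 0.190 = -18.49‰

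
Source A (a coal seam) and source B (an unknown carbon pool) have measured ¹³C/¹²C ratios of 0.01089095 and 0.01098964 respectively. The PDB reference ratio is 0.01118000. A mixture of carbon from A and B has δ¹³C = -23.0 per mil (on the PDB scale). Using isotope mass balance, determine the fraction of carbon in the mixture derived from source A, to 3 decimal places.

0.677

δ_A = (0.01089095/0.01118000 − 1)×1000 = (0.974146 − 1)×1000 = -25.854 per mil
δ_B = (0.01098964/0.01118000 − 1)×1000 = (0.982973 − 1)×1000 = -17.027 per mil
f_A = (δ_mix − δ_B)/(δ_A − δ_B) = (-23.0 − (-17.027))/(-25.854 − (-17.027))
f_A = -5.973 / -8.827 = 0.6767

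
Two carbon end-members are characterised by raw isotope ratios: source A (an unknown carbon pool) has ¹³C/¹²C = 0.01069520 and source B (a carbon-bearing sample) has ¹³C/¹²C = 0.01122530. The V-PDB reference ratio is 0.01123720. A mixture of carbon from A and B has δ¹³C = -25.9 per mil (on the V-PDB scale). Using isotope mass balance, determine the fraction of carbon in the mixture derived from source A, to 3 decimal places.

δ_A = (0.01069520/0.01123720 − 1)×1000 = (0.951767 − 1)×1000 = -48.233 per mil
δ_B = (0.01122530/0.01123720 − 1)×1000 = (0.998941 − 1)×1000 = -1.059 per mil
f_A = (δ_mix − δ_B)/(δ_A − δ_B) = (-25.9 − (-1.059))/(-48.233 − (-1.059))
f_A = -24.841 / -47.174 = 0.5266

0.527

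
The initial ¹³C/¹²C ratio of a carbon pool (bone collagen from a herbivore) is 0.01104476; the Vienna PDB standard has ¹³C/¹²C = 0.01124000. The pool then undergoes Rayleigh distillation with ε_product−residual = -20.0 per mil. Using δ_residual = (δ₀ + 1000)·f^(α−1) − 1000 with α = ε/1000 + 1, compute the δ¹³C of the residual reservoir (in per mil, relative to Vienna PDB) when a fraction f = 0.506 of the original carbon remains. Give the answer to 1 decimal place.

-3.9 per mil

δ₀ = (0.01104476/0.01124000 − 1)×1000 = (0.982630 − 1)×1000 = -17.370 per mil
α − 1 = ε/1000 = -0.0200
f^(α−1) = 0.506^(-0.0200) = 1.013718
δ_res = (-17.370 + 1000) × 1.013718 − 1000 = 996.109 − 1000 = -3.89 per mil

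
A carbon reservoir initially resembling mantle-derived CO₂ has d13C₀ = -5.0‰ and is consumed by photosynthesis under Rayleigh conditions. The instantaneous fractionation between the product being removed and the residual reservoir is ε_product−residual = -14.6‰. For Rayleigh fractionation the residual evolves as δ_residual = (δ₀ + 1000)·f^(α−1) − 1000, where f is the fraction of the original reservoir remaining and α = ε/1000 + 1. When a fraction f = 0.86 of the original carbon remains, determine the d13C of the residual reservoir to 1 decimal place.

Rayleigh residual: δ_res = (δ₀ + 1000)·f^(α−1) − 1000
α = ε/1000 + 1 = 0.98540, so α − 1 = -0.01460
f^(α−1) = 0.86^(-0.01460) = 1.002204
δ_res = (-5.0 + 1000) × 1.002204 − 1000 = 997.193 − 1000 = -2.81‰

-2.8‰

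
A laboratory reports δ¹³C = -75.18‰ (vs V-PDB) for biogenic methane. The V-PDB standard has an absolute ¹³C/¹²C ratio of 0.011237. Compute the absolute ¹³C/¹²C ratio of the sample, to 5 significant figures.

0.010392

R_sample = R_standard × (δ¹³C/1000 + 1)
R_sample = 0.011237 × (-75.18/1000 + 1) = 0.011237 × 0.924820
R_sample = 0.0103922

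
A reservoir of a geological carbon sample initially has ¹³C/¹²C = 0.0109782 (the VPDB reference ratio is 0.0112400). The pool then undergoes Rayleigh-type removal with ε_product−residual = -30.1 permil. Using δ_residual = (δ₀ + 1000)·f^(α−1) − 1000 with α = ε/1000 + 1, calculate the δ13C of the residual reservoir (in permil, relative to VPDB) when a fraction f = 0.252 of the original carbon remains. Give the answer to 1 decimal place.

δ₀ = (0.0109782/0.0112400 − 1)×1000 = (0.976708 − 1)×1000 = -23.292 permil
α − 1 = ε/1000 = -0.0301
f^(α−1) = 0.252^(-0.0301) = 1.042360
δ_res = (-23.292 + 1000) × 1.042360 − 1000 = 1018.082 − 1000 = 18.08 permil

18.1 permil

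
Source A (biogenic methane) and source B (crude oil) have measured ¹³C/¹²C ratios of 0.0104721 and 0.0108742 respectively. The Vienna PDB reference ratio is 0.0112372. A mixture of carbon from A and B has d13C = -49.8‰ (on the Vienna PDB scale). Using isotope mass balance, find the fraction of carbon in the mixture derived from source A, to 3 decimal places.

0.489

δ_A = (0.0104721/0.0112372 − 1)×1000 = (0.931914 − 1)×1000 = -68.086‰
δ_B = (0.0108742/0.0112372 − 1)×1000 = (0.967697 − 1)×1000 = -32.303‰
f_A = (δ_mix − δ_B)/(δ_A − δ_B) = (-49.8 − (-32.303))/(-68.086 − (-32.303))
f_A = -17.497 / -35.783 = 0.4890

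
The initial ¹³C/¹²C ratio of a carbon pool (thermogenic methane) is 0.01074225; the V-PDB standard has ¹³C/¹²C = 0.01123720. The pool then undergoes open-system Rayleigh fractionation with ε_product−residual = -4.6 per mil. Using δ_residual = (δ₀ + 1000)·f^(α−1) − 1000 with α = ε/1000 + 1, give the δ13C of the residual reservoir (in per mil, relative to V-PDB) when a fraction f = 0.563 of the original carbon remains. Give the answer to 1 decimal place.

δ₀ = (0.01074225/0.01123720 − 1)×1000 = (0.955954 − 1)×1000 = -44.046 per mil
α − 1 = ε/1000 = -0.0046
f^(α−1) = 0.563^(-0.0046) = 1.002646
δ_res = (-44.046 + 1000) × 1.002646 − 1000 = 958.484 − 1000 = -41.52 per mil

-41.5 per mil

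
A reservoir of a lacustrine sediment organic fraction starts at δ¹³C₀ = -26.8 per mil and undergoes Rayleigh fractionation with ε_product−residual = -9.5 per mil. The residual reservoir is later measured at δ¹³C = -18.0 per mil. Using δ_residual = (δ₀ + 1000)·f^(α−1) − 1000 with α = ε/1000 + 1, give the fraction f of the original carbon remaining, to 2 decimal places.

0.39

α − 1 = ε/1000 = -0.0095
(δ_res + 1000)/(δ₀ + 1000) = (-18.0 + 1000)/(-26.8 + 1000) = 982.0/973.2 = 1.009042
f = 1.009042^(1/-0.0095) = exp(ln(1.009042)/-0.0095) = exp(0.00900/-0.0095)
f = exp(-0.9475) = 0.3877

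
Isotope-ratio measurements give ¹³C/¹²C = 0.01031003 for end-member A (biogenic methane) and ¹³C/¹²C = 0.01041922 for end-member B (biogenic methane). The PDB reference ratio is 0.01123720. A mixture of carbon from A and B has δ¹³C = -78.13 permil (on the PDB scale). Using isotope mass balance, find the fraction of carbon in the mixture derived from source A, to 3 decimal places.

δ_A = (0.01031003/0.01123720 − 1)×1000 = (0.917491 − 1)×1000 = -82.509 permil
δ_B = (0.01041922/0.01123720 − 1)×1000 = (0.927208 − 1)×1000 = -72.792 permil
f_A = (δ_mix − δ_B)/(δ_A − δ_B) = (-78.13 − (-72.792))/(-82.509 − (-72.792))
f_A = -5.338 / -9.717 = 0.5493

0.549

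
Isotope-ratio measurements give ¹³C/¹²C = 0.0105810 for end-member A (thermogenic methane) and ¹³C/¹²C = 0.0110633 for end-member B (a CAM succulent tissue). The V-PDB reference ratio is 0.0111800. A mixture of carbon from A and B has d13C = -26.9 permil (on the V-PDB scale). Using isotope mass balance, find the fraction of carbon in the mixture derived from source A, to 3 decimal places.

δ_A = (0.0105810/0.0111800 − 1)×1000 = (0.946422 − 1)×1000 = -53.578 permil
δ_B = (0.0110633/0.0111800 − 1)×1000 = (0.989562 − 1)×1000 = -10.438 permil
f_A = (δ_mix − δ_B)/(δ_A − δ_B) = (-26.9 − (-10.438))/(-53.578 − (-10.438))
f_A = -16.462 / -43.140 = 0.3816

0.382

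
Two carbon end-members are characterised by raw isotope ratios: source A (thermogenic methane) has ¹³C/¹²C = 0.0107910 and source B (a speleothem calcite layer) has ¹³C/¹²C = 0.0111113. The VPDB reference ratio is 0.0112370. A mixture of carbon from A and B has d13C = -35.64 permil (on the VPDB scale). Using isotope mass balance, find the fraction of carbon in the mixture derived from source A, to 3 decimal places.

0.858

δ_A = (0.0107910/0.0112370 − 1)×1000 = (0.960310 − 1)×1000 = -39.690 permil
δ_B = (0.0111113/0.0112370 − 1)×1000 = (0.988814 − 1)×1000 = -11.186 permil
f_A = (δ_mix − δ_B)/(δ_A − δ_B) = (-35.64 − (-11.186))/(-39.690 − (-11.186))
f_A = -24.454 / -28.504 = 0.8579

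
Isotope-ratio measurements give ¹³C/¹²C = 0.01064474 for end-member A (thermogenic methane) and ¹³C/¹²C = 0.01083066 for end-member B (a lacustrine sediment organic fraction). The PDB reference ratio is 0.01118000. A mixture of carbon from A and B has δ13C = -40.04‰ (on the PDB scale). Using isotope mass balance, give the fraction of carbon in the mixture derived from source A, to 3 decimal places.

0.529

δ_A = (0.01064474/0.01118000 − 1)×1000 = (0.952123 − 1)×1000 = -47.877‰
δ_B = (0.01083066/0.01118000 − 1)×1000 = (0.968753 − 1)×1000 = -31.247‰
f_A = (δ_mix − δ_B)/(δ_A − δ_B) = (-40.04 − (-31.247))/(-47.877 − (-31.247))
f_A = -8.793 / -16.630 = 0.5288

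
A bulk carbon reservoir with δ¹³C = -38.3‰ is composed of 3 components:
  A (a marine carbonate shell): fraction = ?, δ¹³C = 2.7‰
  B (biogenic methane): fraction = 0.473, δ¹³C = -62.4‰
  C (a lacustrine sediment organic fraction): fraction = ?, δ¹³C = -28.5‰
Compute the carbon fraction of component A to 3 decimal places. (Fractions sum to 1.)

Let f_A and f_C be the unknown fractions; fractions sum to 1 so f_A + f_C = 0.527.
Mass balance: Σ fᵢ·δᵢ = δ_bulk ⇒ f_A·(2.7) + f_C·(-28.5) = -38.3 − (-29.515) = -8.785
Substitute f_C = 0.527 − f_A:
f_A·(2.7 − -28.5) = -8.785 − 0.527×(-28.5) = 6.235
f_A = 6.235 / 31.2 = 0.1998

0.200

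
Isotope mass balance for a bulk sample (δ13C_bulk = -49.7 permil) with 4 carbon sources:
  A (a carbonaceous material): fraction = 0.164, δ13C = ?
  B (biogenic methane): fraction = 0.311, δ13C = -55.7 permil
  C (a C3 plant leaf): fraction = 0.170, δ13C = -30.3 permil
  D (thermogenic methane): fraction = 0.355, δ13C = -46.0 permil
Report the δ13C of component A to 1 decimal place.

-66.4 permil

Isotope mass balance: δ_bulk = Σ fᵢ·δᵢ.
-49.7 = 0.164×δ_A + 0.311×(-55.7) + 0.170×(-30.3) + 0.355×(-46.0)
0.164·δ_A = -49.7 − (-38.804) = -10.896
δ_A = -10.896 / 0.164 = -66.44 permil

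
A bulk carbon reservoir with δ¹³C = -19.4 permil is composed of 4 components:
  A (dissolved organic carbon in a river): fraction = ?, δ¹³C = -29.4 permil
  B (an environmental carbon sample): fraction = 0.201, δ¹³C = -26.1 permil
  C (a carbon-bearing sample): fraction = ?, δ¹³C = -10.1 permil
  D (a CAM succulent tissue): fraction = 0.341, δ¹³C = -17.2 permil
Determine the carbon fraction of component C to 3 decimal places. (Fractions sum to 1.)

Let f_C and f_A be the unknown fractions; fractions sum to 1 so f_C + f_A = 0.458.
Mass balance: Σ fᵢ·δᵢ = δ_bulk ⇒ f_C·(-10.1) + f_A·(-29.4) = -19.4 − (-11.111) = -8.289
Substitute f_A = 0.458 − f_C:
f_C·(-10.1 − -29.4) = -8.289 − 0.458×(-29.4) = 5.177
f_C = 5.177 / 19.3 = 0.2682

0.268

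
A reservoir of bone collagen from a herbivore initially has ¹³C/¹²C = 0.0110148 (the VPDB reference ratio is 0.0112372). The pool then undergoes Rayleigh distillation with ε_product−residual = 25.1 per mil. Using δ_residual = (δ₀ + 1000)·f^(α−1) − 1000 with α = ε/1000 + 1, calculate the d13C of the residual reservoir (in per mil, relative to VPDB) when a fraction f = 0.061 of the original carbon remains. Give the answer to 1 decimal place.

δ₀ = (0.0110148/0.0112372 − 1)×1000 = (0.980209 − 1)×1000 = -19.791 per mil
α − 1 = ε/1000 = 0.0251
f^(α−1) = 0.061^(0.0251) = 0.932206
δ_res = (-19.791 + 1000) × 0.932206 − 1000 = 913.756 − 1000 = -86.24 per mil

-86.2 per mil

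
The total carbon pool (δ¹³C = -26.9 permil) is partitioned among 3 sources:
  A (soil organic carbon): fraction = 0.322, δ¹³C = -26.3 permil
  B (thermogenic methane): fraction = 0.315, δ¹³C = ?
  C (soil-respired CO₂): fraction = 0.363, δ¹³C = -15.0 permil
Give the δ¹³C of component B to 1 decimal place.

-41.2 permil

Isotope mass balance: δ_bulk = Σ fᵢ·δᵢ.
-26.9 = 0.322×(-26.3) + 0.315×δ_B + 0.363×(-15.0)
0.315·δ_B = -26.9 − (-13.914) = -12.986
δ_B = -12.986 / 0.315 = -41.23 permil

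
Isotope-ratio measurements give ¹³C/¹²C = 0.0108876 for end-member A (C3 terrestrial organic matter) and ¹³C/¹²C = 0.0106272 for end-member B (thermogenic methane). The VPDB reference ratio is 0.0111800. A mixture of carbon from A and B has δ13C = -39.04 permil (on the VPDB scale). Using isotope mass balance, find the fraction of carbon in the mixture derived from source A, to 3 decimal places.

0.447

δ_A = (0.0108876/0.0111800 − 1)×1000 = (0.973846 − 1)×1000 = -26.154 permil
δ_B = (0.0106272/0.0111800 − 1)×1000 = (0.950555 − 1)×1000 = -49.445 permil
f_A = (δ_mix − δ_B)/(δ_A − δ_B) = (-39.04 − (-49.445))/(-26.154 − (-49.445))
f_A = 10.405 / 23.292 = 0.4467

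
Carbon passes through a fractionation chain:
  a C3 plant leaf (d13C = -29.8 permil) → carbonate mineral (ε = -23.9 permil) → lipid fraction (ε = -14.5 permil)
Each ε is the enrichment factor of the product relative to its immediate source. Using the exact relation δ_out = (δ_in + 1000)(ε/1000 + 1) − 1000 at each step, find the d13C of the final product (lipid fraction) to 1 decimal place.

-66.7 permil

step 1: δ = (-29.80 + 1000)·(-23.9/1000 + 1) − 1000 = -52.99 permil
step 2: δ = (-52.99 + 1000)·(-14.5/1000 + 1) − 1000 = -66.72 permil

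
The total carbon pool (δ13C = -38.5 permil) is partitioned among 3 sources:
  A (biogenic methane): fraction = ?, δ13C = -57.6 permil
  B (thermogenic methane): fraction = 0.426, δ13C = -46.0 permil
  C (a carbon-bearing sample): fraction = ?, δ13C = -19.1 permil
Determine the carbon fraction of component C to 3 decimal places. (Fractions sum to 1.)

Let f_C and f_A be the unknown fractions; fractions sum to 1 so f_C + f_A = 0.574.
Mass balance: Σ fᵢ·δᵢ = δ_bulk ⇒ f_C·(-19.1) + f_A·(-57.6) = -38.5 − (-19.596) = -18.904
Substitute f_A = 0.574 − f_C:
f_C·(-19.1 − -57.6) = -18.904 − 0.574×(-57.6) = 14.158
f_C = 14.158 / 38.5 = 0.3678

0.368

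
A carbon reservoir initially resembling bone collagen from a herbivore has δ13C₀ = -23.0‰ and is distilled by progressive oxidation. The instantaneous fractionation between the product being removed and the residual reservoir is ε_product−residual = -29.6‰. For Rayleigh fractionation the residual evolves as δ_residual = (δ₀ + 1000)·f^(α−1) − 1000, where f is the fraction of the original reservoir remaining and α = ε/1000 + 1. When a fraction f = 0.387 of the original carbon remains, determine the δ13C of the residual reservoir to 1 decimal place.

4.8‰

Rayleigh residual: δ_res = (δ₀ + 1000)·f^(α−1) − 1000
α = ε/1000 + 1 = 0.97040, so α − 1 = -0.02960
f^(α−1) = 0.387^(-0.02960) = 1.028499
δ_res = (-23.0 + 1000) × 1.028499 − 1000 = 1004.843 − 1000 = 4.84‰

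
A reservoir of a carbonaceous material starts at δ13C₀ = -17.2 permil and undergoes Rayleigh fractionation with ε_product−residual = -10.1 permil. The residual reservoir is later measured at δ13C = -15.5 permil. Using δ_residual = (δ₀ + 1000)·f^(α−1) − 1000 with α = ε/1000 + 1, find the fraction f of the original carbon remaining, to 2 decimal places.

0.84

α − 1 = ε/1000 = -0.0101
(δ_res + 1000)/(δ₀ + 1000) = (-15.5 + 1000)/(-17.2 + 1000) = 984.5/982.8 = 1.001730
f = 1.001730^(1/-0.0101) = exp(ln(1.001730)/-0.0101) = exp(0.00173/-0.0101)
f = exp(-0.1711) = 0.8427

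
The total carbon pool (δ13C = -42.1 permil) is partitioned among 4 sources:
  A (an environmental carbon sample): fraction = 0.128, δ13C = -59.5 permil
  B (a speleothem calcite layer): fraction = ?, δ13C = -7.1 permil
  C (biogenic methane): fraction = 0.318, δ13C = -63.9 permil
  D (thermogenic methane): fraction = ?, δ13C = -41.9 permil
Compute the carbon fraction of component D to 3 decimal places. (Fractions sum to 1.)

Let f_D and f_B be the unknown fractions; fractions sum to 1 so f_D + f_B = 0.554.
Mass balance: Σ fᵢ·δᵢ = δ_bulk ⇒ f_D·(-41.9) + f_B·(-7.1) = -42.1 − (-27.936) = -14.164
Substitute f_B = 0.554 − f_D:
f_D·(-41.9 − -7.1) = -14.164 − 0.554×(-7.1) = -10.230
f_D = -10.230 / -34.8 = 0.2940

0.294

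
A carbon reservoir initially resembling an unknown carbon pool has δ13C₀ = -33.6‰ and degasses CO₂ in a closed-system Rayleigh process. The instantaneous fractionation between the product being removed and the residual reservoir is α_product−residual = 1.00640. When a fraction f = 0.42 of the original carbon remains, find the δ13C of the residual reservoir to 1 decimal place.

-39.0‰

Rayleigh residual: δ_res = (δ₀ + 1000)·f^(α−1) − 1000
α − 1 = 0.00640
f^(α−1) = 0.42^(0.00640) = 0.994463
δ_res = (-33.6 + 1000) × 0.994463 − 1000 = 961.049 − 1000 = -38.95‰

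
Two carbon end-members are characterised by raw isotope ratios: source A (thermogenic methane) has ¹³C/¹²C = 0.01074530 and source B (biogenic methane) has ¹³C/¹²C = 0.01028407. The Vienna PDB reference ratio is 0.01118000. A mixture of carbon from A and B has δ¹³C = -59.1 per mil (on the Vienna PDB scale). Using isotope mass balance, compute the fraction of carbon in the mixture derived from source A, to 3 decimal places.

δ_A = (0.01074530/0.01118000 − 1)×1000 = (0.961118 − 1)×1000 = -38.882 per mil
δ_B = (0.01028407/0.01118000 − 1)×1000 = (0.919863 − 1)×1000 = -80.137 per mil
f_A = (δ_mix − δ_B)/(δ_A − δ_B) = (-59.1 − (-80.137))/(-38.882 − (-80.137))
f_A = 21.037 / 41.255 = 0.5099

0.510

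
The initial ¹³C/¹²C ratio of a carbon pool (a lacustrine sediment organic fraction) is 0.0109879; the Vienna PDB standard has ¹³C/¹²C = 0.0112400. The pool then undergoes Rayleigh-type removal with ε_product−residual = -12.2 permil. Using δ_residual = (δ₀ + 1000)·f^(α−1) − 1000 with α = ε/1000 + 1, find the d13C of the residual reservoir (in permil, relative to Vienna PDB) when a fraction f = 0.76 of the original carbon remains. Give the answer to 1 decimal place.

-19.2 permil

δ₀ = (0.0109879/0.0112400 − 1)×1000 = (0.977571 − 1)×1000 = -22.429 permil
α − 1 = ε/1000 = -0.0122
f^(α−1) = 0.76^(-0.0122) = 1.003354
δ_res = (-22.429 + 1000) × 1.003354 − 1000 = 980.850 − 1000 = -19.15 permil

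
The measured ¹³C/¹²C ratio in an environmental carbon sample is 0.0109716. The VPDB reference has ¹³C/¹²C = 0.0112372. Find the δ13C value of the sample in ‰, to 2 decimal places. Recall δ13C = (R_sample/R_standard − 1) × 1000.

-23.64‰

δ13C = (R_sample / R_standard − 1) × 1000
R_sample / R_standard = 0.0109716 / 0.0112372 = 0.976364
δ13C = (0.976364 − 1) × 1000 = -23.636‰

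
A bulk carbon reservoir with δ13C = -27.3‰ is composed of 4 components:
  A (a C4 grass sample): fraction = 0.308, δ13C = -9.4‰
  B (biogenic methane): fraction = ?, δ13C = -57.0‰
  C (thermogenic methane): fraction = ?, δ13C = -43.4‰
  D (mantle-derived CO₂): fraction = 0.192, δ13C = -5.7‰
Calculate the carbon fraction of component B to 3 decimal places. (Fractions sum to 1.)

0.118

Let f_B and f_C be the unknown fractions; fractions sum to 1 so f_B + f_C = 0.500.
Mass balance: Σ fᵢ·δᵢ = δ_bulk ⇒ f_B·(-57.0) + f_C·(-43.4) = -27.3 − (-3.990) = -23.310
Substitute f_C = 0.500 − f_B:
f_B·(-57.0 − -43.4) = -23.310 − 0.500×(-43.4) = -1.610
f_B = -1.610 / -13.6 = 0.1184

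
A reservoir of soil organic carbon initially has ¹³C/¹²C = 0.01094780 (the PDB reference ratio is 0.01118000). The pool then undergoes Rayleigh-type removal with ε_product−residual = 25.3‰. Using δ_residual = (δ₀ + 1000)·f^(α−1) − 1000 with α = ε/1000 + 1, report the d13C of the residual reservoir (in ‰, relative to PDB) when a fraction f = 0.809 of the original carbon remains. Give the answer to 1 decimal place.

-26.0‰

δ₀ = (0.01094780/0.01118000 − 1)×1000 = (0.979231 − 1)×1000 = -20.769‰
α − 1 = ε/1000 = 0.0253
f^(α−1) = 0.809^(0.0253) = 0.994652
δ_res = (-20.769 + 1000) × 0.994652 − 1000 = 973.994 − 1000 = -26.01‰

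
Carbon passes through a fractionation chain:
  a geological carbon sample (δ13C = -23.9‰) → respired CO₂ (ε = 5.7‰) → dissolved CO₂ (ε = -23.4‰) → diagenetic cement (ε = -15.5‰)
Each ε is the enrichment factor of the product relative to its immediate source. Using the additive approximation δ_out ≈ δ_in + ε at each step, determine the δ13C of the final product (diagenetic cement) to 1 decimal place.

-57.1‰

step 1: δ ≈ -23.9 + (5.7) = -18.2‰
step 2: δ ≈ -18.2 + (-23.4) = -41.6‰
step 3: δ ≈ -41.6 + (-15.5) = -57.1‰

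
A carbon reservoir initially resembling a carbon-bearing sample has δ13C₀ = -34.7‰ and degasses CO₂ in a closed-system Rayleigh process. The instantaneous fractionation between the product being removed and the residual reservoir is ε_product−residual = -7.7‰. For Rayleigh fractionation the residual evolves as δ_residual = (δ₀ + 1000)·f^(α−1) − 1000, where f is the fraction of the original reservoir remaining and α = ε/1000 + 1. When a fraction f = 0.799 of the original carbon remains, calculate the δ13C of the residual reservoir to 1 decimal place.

Rayleigh residual: δ_res = (δ₀ + 1000)·f^(α−1) − 1000
α = ε/1000 + 1 = 0.99230, so α − 1 = -0.00770
f^(α−1) = 0.799^(-0.00770) = 1.001729
δ_res = (-34.7 + 1000) × 1.001729 − 1000 = 966.969 − 1000 = -33.03‰

-33.0‰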